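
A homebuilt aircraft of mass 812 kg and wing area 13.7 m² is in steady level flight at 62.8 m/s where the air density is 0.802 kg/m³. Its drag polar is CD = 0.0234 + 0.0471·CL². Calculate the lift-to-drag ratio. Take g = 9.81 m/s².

L/D = 12.4

Weight W = mg = 812 × 9.81 = 7965.7 N; in level flight L = W.
Dynamic pressure q = 0.5 × 0.802 × 62.8² = 1581 Pa.
Required CL = L/(qS) = 7965.7/(1581·13.7) = 0.3677.
CD = 0.0234 + 0.0471 × 0.3677² = 0.02977.
L/D = CL/CD = 0.3677 / 0.02977 = 12.4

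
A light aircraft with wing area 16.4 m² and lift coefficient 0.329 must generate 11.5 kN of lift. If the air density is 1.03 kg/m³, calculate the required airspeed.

v = 64.3 m/s

L = ½ρv²S·CL ⇒ v = √(2L/(ρ·S·CL))
v = √(2 × 11500 / (1.03 × 16.4 × 0.329)) = √4139 = 64.3 m/s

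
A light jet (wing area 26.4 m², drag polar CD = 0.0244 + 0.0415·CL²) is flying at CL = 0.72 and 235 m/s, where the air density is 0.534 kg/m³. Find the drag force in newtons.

CD = 0.0244 + 0.0415 × 0.72² = 0.04591
D = ½ρv²S·CD = ½ × 0.534 × 235² × 26.4 × 0.04591 = 17900 N

D = 17900 N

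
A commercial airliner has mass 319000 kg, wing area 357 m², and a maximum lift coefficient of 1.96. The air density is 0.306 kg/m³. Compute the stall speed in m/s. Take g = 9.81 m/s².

At stall, lift equals weight: L = W = m·g = 319000 × 9.81 = 3.129×10^6 N.
From L = ½ρV²S·CL,max = W: V_stall = √(2W/(ρSCL,max)) = √(2·3.129×10^6/(0.306·357·1.96))
V_stall = √29230 = 171 m/s

V_stall = 171 m/s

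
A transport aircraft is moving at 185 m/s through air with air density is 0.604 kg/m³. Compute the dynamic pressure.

q = 10300 Pa

q = ½ρv² = ½ × 0.604 × 185² = 10300 Pa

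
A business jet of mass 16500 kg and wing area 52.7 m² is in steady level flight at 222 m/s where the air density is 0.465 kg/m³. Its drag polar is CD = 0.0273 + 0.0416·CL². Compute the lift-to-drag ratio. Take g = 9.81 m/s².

In steady level flight, lift balances weight: W = mg = 16500 × 9.81 = 1.6186×10^5 N.
q = ½ρv² = ½ × 0.465 × 222² = 11460 Pa.
CL = 2W/(ρv²S) = 2×1.6186×10^5/(0.465×222²×52.7) = 0.268.
CD = 0.0273 + 0.0416 × 0.268² = 0.03029.
L/D = CL/CD = 0.268 / 0.03029 = 8.85

L/D = 8.85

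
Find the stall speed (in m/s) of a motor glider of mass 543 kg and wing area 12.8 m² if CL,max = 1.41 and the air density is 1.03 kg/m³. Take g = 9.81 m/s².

V_stall = 23.9 m/s

Stall occurs when L = W at CL,max. W = mg = 543 × 9.81 = 5327 N.
V_stall = √(2W/(ρ·S·CL,max)) = √(2 × 5327 / (1.03 × 12.8 × 1.41))
V_stall = √573.1 = 23.9 m/s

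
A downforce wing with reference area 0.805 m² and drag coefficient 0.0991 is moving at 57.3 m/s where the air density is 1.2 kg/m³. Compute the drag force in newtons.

Dynamic pressure q = ½ρv² = ½ × 1.2 × 57.3² = 1970 Pa.
D = q·S·CD = 1970 × 0.805 × 0.0991 = 157 N

D = 157 N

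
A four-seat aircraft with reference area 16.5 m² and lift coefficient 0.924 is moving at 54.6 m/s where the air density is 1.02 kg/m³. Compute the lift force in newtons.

Dynamic pressure q = ½ρv² = ½ × 1.02 × 54.6² = 1520 Pa.
L = q·S·CL = 1520 × 16.5 × 0.924 = 23200 N ≈ 23.2 kN

L = 23200 N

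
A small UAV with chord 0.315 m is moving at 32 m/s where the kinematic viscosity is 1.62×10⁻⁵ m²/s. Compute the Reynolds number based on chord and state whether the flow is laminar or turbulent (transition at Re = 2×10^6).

Re = 6.22×10^5 (laminar)

Re = v·c/ν = 32 × 0.315 / (1.62×10⁻⁵) = 6.22×10^5
Since 6.22×10^5 < 2×10^6, the flow is laminar.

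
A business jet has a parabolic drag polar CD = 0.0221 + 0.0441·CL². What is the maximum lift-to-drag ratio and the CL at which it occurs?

For CD = CD0 + K·CL², (L/D)max occurs at CL* = √(CD0/K) and equals 1/(2√(K·CD0)).
(L/D)max = 1/(2√(0.0441 × 0.0221)) = 1/(2 × 0.03122) = 16
CL* = √(0.0221/0.0441) = 0.708

(L/D)max = 16, at CL = 0.708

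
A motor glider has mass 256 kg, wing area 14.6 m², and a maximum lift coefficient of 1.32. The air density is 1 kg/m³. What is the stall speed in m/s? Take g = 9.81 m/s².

V_stall = 16.1 m/s

Stall occurs when L = W at CL,max. W = mg = 256 × 9.81 = 2511 N.
V_stall = √(2W/(ρ·S·CL,max)) = √(2 × 2511 / (1 × 14.6 × 1.32))
V_stall = √260.6 = 16.1 m/s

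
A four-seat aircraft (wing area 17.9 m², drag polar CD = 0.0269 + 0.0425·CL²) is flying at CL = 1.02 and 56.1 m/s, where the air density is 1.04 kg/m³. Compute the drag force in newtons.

D = 2080 N

CD = 0.0269 + 0.0425 × 1.02² = 0.07112
D = ½ρv²S·CD = ½ × 1.04 × 56.1² × 17.9 × 0.07112 = 2080 N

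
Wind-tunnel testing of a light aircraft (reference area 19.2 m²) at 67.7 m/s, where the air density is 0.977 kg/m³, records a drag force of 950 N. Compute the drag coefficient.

From D = ½ρv²S·CD, rearranging gives CD = 2D/(ρv²S).
CD = 2 × 950 / (0.977 × 67.7² × 19.2) = 0.0221

CD = 0.0221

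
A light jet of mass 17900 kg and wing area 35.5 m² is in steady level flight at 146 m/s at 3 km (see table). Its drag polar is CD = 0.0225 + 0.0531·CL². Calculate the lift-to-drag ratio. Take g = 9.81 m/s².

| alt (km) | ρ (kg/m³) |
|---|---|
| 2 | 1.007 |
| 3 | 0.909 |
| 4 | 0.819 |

L/D = 14

At 3 km, from the table: ρ = 0.909 kg/m³.
Weight W = mg = 17900 × 9.81 = 1.756×10^5 N; in level flight L = W.
Dynamic pressure q = 0.5 × 0.909 × 146² = 9688 Pa.
CL = W/(q·S) = 1.756×10^5 / (9688 × 35.5) = 0.5106.
CD = 0.0225 + 0.0531 × 0.5106² = 0.03634.
L/D = CL/CD = 0.5106 / 0.03634 = 14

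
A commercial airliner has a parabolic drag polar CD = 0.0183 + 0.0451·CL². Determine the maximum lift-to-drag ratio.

(L/D)max = 17.4

For CD = CD0 + K·CL², (L/D)max occurs at CL* = √(CD0/K) and equals 1/(2√(K·CD0)).
(L/D)max = 1/(2√(0.0451 × 0.0183)) = 1/(2 × 0.02873) = 17.4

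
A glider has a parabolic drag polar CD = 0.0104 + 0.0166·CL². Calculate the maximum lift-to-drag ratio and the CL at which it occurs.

(L/D)max = 38.1, at CL = 0.792

For CD = CD0 + K·CL², (L/D)max occurs at CL* = √(CD0/K) and equals 1/(2√(K·CD0)).
(L/D)max = 1/(2√(0.0166 × 0.0104)) = 1/(2 × 0.01314) = 38.1
CL* = √(0.0104/0.0166) = 0.792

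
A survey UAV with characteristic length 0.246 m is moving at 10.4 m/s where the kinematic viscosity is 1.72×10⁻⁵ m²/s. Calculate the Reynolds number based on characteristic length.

Re = v·c/ν = 10.4 × 0.246 / (1.72×10⁻⁵) = 1.49×10^5

Re = 1.49×10^5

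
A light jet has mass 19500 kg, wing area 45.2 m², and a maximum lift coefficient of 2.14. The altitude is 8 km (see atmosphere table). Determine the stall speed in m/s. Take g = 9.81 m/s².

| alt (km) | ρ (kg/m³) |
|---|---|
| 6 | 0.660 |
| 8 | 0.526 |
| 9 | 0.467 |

At 8 km, from the table: ρ = 0.526 kg/m³.
Weight W = mg = 19500 × 9.81 = 1.913×10^5 N.
V_stall = √(2W/(ρ·S·CL,max)) = √(2 × 1.913×10^5 / (0.526 × 45.2 × 2.14))
V_stall = √7520 = 86.7 m/s

V_stall = 86.7 m/s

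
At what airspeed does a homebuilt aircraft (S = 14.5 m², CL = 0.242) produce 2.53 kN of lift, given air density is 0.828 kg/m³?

v = 41.7 m/s

L = ½ρv²S·CL ⇒ v = √(2L/(ρ·S·CL))
v = √(2 × 2530 / (0.828 × 14.5 × 0.242)) = √1742 = 41.7 m/s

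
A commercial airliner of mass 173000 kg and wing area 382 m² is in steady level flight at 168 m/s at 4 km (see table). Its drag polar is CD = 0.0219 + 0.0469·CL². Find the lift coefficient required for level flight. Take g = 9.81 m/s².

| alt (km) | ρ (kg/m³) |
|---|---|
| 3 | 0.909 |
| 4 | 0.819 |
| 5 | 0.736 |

At 4 km, from the table: ρ = 0.819 kg/m³.
Weight W = mg = 173000 × 9.81 = 1.6971×10^6 N; in level flight L = W.
q = ½ρv² = ½ × 0.819 × 168² = 11560 Pa.
CL = 2W/(ρv²S) = 2×1.6971×10^6/(0.819×168²×382) = 0.3844.

CL = 0.384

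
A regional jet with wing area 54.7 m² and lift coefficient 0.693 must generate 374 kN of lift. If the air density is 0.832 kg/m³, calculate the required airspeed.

L = ½ρv²S·CL ⇒ v = √(2L/(ρ·S·CL))
v = √(2 × 3.74×10^5 / (0.832 × 54.7 × 0.693)) = √23720 = 154 m/s

v = 154 m/s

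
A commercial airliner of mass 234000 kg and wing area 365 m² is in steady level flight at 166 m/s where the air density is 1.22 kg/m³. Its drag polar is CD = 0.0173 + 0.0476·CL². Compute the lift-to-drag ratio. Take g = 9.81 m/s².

In steady level flight, lift balances weight: W = mg = 234000 × 9.81 = 2.2955×10^6 N.
Dynamic pressure q = 0.5 × 1.22 × 166² = 16810 Pa.
CL = 2W/(ρv²S) = 2×2.2955×10^6/(1.22×166²×365) = 0.3742.
CD = 0.0173 + 0.0476 × 0.3742² = 0.02396.
L/D = CL/CD = 0.3742 / 0.02396 = 15.6

L/D = 15.6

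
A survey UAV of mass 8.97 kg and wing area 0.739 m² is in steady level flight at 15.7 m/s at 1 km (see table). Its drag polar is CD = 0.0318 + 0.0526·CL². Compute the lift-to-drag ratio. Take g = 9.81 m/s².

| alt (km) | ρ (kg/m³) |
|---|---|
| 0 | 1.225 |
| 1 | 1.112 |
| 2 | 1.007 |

L/D = 12.2

At 1 km, from the table: ρ = 1.112 kg/m³.
Level flight ⇒ L = W = m·g = 8.97 × 9.81 = 87.996 N.
q = ½ρv² = ½ × 1.112 × 15.7² = 137 Pa.
CL = W/(q·S) = 87.996 / (137 × 0.739) = 0.8688.
CD = 0.0318 + 0.0526 × 0.8688² = 0.07151.
L/D = CL/CD = 0.8688 / 0.07151 = 12.2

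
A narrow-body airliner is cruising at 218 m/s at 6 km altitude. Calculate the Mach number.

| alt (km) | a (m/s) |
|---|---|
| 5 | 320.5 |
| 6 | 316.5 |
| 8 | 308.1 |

M = 0.689

At 6 km, from the table: a = 316.5 m/s.
M = v/a = 218 / 316.5 = 0.689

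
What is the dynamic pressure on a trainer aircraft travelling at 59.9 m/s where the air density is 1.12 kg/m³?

q = ½ρv² = ½ × 1.12 × 59.9² = 2010 Pa

q = 2010 Pa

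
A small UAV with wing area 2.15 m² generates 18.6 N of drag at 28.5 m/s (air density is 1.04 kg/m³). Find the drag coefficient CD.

From D = ½ρv²S·CD, rearranging gives CD = 2D/(ρv²S).
CD = 2 × 18.6 / (1.04 × 28.5² × 2.15) = 0.0205

CD = 0.0205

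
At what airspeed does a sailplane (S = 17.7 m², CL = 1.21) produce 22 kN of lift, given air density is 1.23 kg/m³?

v = 40.9 m/s

L = ½ρv²S·CL ⇒ v = √(2L/(ρ·S·CL))
v = √(2 × 22000 / (1.23 × 17.7 × 1.21)) = √1670 = 40.9 m/s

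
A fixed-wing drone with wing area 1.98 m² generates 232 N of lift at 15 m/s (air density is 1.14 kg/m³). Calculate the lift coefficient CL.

CL = 0.914

From L = ½ρv²S·CL, rearranging gives CL = 2L/(ρv²S).
CL = 2 × 232 / (1.14 × 15² × 1.98) = 0.914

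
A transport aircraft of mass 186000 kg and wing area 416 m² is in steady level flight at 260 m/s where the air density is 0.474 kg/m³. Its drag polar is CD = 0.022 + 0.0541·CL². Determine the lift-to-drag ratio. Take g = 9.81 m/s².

L/D = 10.5

Weight W = mg = 186000 × 9.81 = 1.8247×10^6 N; in level flight L = W.
Dynamic pressure q = 0.5 × 0.474 × 260² = 16020 Pa.
Required CL = L/(qS) = 1.8247×10^6/(16020·416) = 0.2738.
CD = 0.022 + 0.0541 × 0.2738² = 0.02605.
L/D = CL/CD = 0.2738 / 0.02605 = 10.5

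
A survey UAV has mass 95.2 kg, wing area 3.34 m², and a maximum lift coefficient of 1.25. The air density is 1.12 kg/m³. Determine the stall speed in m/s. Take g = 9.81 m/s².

Stall occurs when L = W at CL,max. W = mg = 95.2 × 9.81 = 933.9 N.
From L = ½ρV²S·CL,max = W: V_stall = √(2W/(ρSCL,max)) = √(2·933.9/(1.12·3.34·1.25))
V_stall = √399.4 = 20 m/s

V_stall = 20 m/s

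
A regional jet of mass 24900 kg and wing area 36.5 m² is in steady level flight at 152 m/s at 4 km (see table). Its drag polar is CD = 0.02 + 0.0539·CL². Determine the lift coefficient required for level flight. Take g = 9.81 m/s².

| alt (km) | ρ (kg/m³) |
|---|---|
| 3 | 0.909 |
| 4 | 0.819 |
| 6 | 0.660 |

CL = 0.707

At 4 km, from the table: ρ = 0.819 kg/m³.
Level flight ⇒ L = W = m·g = 24900 × 9.81 = 2.4427×10^5 N.
q = ½ρv² = ½ × 0.819 × 152² = 9461 Pa.
Required CL = L/(qS) = 2.4427×10^5/(9461·36.5) = 0.7074.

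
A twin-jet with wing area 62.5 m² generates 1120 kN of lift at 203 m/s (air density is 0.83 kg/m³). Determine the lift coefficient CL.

CL = 1.05

From L = ½ρv²S·CL, rearranging gives CL = 2L/(ρv²S).
CL = 2 × 1.12×10^6 / (0.83 × 203² × 62.5) = 1.05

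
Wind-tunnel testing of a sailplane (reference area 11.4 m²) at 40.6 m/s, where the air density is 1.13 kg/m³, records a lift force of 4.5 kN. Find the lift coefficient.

From L = ½ρv²S·CL, rearranging gives CL = 2L/(ρv²S).
CL = 2 × 4500 / (1.13 × 40.6² × 11.4) = 0.424

CL = 0.424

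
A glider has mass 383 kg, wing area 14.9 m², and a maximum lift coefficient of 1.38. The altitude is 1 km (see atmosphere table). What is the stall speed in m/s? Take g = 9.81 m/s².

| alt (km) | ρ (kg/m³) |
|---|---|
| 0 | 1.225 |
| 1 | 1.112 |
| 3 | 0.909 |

At 1 km, from the table: ρ = 1.112 kg/m³.
At stall, lift equals weight: L = W = m·g = 383 × 9.81 = 3757 N.
From L = ½ρV²S·CL,max = W: V_stall = √(2W/(ρSCL,max)) = √(2·3757/(1.112·14.9·1.38))
V_stall = √328.6 = 18.1 m/s

V_stall = 18.1 m/s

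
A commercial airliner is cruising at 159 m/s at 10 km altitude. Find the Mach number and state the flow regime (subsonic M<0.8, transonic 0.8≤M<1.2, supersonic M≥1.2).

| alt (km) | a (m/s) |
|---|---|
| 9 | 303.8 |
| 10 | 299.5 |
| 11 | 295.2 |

M = 0.531 (subsonic)

At 10 km, from the table: a = 299.5 m/s.
M = v/a = 159 / 299.5 = 0.531
M = 0.531 → subsonic.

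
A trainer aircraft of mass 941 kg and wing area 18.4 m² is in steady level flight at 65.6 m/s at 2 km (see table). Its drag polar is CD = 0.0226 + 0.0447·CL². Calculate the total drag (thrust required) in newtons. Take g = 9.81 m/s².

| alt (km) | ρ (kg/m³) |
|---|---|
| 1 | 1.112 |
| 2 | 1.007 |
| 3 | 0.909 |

D = 997 N

At 2 km, from the table: ρ = 1.007 kg/m³.
Level flight ⇒ L = W = m·g = 941 × 9.81 = 9231.2 N.
q = ½ρv² = ½ × 1.007 × 65.6² = 2167 Pa.
Required CL = L/(qS) = 9231.2/(2167·18.4) = 0.2315.
CD = 0.0226 + 0.0447 × 0.2315² = 0.025.
D = q·S·CD = 2167 × 18.4 × 0.025 = 996.6 N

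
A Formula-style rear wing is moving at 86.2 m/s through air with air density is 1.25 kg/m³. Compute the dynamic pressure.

q = ½ρv² = ½ × 1.25 × 86.2² = 4640 Pa

q = 4640 Pa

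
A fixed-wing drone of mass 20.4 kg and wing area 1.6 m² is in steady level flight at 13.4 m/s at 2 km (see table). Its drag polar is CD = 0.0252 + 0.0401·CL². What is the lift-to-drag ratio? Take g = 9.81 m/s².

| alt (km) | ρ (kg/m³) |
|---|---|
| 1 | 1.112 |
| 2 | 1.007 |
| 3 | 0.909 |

L/D = 13.6

At 2 km, from the table: ρ = 1.007 kg/m³.
Level flight ⇒ L = W = m·g = 20.4 × 9.81 = 200.12 N.
q = ½ρv² = ½ × 1.007 × 13.4² = 90.41 Pa.
CL = 2W/(ρv²S) = 2×200.12/(1.007×13.4²×1.6) = 1.383.
CD = 0.0252 + 0.0401 × 1.383² = 0.102.
L/D = CL/CD = 1.383 / 0.102 = 13.6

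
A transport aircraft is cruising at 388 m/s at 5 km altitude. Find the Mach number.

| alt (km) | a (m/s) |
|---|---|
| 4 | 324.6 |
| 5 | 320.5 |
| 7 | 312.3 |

At 5 km, from the table: a = 320.5 m/s.
M = v/a = 388 / 320.5 = 1.21

M = 1.21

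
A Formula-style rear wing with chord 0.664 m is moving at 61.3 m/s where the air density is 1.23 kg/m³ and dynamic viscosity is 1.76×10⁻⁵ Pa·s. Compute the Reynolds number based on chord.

Re = ρ·v·c/μ = 1.23 × 61.3 × 0.664 / (1.76×10⁻⁵) = 2.84×10^6

Re = 2.84×10^6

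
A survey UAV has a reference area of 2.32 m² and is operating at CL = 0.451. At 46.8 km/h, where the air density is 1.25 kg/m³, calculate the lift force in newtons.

L = 111 N

Convert speed: v = 46.8 km/h ÷ 3.6 = 13 m/s.
Dynamic pressure q = ½ρv² = ½ × 1.25 × 13² = 105.6 Pa.
L = q·S·CL = 105.6 × 2.32 × 0.451 = 111 N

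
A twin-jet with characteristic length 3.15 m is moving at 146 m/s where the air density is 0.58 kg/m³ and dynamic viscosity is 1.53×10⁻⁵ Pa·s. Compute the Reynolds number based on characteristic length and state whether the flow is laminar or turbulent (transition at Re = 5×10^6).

Re = ρ·v·c/μ = 0.58 × 146 × 3.15 / (1.53×10⁻⁵) = 1.74×10^7
Since 1.74×10^7 > 5×10^6, the flow is turbulent.

Re = 1.74×10^7 (turbulent)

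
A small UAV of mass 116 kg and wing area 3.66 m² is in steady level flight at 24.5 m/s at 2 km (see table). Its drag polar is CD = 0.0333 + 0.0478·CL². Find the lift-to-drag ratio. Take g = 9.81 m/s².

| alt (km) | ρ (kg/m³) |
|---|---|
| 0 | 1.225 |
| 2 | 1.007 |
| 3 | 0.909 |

L/D = 12.3

At 2 km, from the table: ρ = 1.007 kg/m³.
In steady level flight, lift balances weight: W = mg = 116 × 9.81 = 1138 N.
q = ½ρv² = ½ × 1.007 × 24.5² = 302.2 Pa.
CL = W/(q·S) = 1138 / (302.2 × 3.66) = 1.029.
CD = 0.0333 + 0.0478 × 1.029² = 0.08389.
L/D = CL/CD = 1.029 / 0.08389 = 12.3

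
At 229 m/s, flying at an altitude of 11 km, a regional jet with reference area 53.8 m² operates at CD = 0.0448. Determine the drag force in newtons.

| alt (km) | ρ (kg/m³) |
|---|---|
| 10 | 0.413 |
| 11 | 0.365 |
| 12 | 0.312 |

At 11 km, from the table: ρ = 0.365 kg/m³.
Dynamic pressure q = ½ρv² = ½ × 0.365 × 229² = 9570 Pa.
D = q·S·CD = 9570 × 53.8 × 0.0448 = 23100 N ≈ 23.1 kN

D = 23100 N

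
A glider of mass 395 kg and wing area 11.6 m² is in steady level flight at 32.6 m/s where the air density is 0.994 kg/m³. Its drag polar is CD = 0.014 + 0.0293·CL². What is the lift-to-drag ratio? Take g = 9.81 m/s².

Weight W = mg = 395 × 9.81 = 3875 N; in level flight L = W.
Dynamic pressure q = 0.5 × 0.994 × 32.6² = 528.2 Pa.
CL = 2W/(ρv²S) = 2×3875/(0.994×32.6²×11.6) = 0.6324.
CD = 0.014 + 0.0293 × 0.6324² = 0.02572.
L/D = CL/CD = 0.6324 / 0.02572 = 24.6

L/D = 24.6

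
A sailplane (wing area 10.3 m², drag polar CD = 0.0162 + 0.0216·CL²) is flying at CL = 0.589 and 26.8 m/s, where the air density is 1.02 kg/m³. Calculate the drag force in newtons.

CD = 0.0162 + 0.0216 × 0.589² = 0.02369
D = ½ρv²S·CD = ½ × 1.02 × 26.8² × 10.3 × 0.02369 = 89.4 N

D = 89.4 N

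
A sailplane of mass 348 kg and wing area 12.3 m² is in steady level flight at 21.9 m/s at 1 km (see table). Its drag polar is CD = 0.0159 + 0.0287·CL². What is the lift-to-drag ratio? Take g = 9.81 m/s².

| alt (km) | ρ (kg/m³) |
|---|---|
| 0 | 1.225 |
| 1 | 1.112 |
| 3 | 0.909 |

At 1 km, from the table: ρ = 1.112 kg/m³.
Weight W = mg = 348 × 9.81 = 3413.9 N; in level flight L = W.
q = ½ρv² = ½ × 1.112 × 21.9² = 266.7 Pa.
Required CL = L/(qS) = 3413.9/(266.7·12.3) = 1.041.
CD = 0.0159 + 0.0287 × 1.041² = 0.04699.
L/D = CL/CD = 1.041 / 0.04699 = 22.1

L/D = 22.1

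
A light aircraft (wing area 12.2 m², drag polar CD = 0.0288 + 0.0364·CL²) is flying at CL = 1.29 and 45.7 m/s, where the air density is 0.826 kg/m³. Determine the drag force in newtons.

D = 940 N

CD = 0.0288 + 0.0364 × 1.29² = 0.08937
D = ½ρv²S·CD = ½ × 0.826 × 45.7² × 12.2 × 0.08937 = 940 N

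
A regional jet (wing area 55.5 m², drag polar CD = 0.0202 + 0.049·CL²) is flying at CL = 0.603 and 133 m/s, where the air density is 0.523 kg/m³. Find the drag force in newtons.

CD = 0.0202 + 0.049 × 0.603² = 0.03802
D = ½ρv²S·CD = ½ × 0.523 × 133² × 55.5 × 0.03802 = 9760 N

D = 9760 N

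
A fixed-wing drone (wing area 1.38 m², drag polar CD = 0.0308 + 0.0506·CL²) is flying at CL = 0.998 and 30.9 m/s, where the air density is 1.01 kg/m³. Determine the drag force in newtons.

CD = 0.0308 + 0.0506 × 0.998² = 0.0812
D = ½ρv²S·CD = ½ × 1.01 × 30.9² × 1.38 × 0.0812 = 54 N

D = 54 N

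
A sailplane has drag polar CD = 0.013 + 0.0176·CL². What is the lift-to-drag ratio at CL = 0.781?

L/D = 32.9

CD = 0.013 + 0.0176 × 0.781² = 0.02374
L/D = CL/CD = 0.781 / 0.02374 = 32.9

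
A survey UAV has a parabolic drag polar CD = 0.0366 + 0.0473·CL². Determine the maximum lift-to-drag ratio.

(L/D)max = 12

For CD = CD0 + K·CL², (L/D)max occurs at CL* = √(CD0/K) and equals 1/(2√(K·CD0)).
(L/D)max = 1/(2√(0.0473 × 0.0366)) = 1/(2 × 0.04161) = 12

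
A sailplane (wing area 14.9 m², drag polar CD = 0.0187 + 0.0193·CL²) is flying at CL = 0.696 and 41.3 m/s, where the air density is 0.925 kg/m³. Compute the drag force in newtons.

CD = 0.0187 + 0.0193 × 0.696² = 0.02805
D = ½ρv²S·CD = ½ × 0.925 × 41.3² × 14.9 × 0.02805 = 330 N

D = 330 N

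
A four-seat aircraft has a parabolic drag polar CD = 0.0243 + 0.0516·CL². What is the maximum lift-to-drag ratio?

For CD = CD0 + K·CL², (L/D)max occurs at CL* = √(CD0/K) and equals 1/(2√(K·CD0)).
(L/D)max = 1/(2√(0.0516 × 0.0243)) = 1/(2 × 0.03541) = 14.1

(L/D)max = 14.1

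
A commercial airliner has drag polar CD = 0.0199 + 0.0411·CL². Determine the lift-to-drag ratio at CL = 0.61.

CD = 0.0199 + 0.0411 × 0.61² = 0.03519
L/D = CL/CD = 0.61 / 0.03519 = 17.3

L/D = 17.3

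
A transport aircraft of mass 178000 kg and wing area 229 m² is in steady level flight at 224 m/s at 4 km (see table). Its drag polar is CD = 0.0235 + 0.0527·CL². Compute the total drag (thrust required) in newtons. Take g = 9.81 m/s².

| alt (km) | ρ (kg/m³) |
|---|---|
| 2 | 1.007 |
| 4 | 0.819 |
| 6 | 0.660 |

D = 1.45×10^5 N

At 4 km, from the table: ρ = 0.819 kg/m³.
Weight W = mg = 178000 × 9.81 = 1.7462×10^6 N; in level flight L = W.
q = ½ρv² = ½ × 0.819 × 224² = 20550 Pa.
CL = W/(q·S) = 1.7462×10^6 / (20550 × 229) = 0.3711.
CD = 0.0235 + 0.0527 × 0.3711² = 0.03076.
D = q·S·CD = 20550 × 229 × 0.03076 = 1.447×10^5 N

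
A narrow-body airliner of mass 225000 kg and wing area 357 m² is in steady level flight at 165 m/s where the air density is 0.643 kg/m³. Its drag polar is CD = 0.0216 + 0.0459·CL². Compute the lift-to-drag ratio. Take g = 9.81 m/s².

L/D = 15.9

Weight W = mg = 225000 × 9.81 = 2.2072×10^6 N; in level flight L = W.
q = ½ρv² = ½ × 0.643 × 165² = 8753 Pa.
CL = W/(q·S) = 2.2072×10^6 / (8753 × 357) = 0.7064.
CD = 0.0216 + 0.0459 × 0.7064² = 0.0445.
L/D = CL/CD = 0.7064 / 0.0445 = 15.9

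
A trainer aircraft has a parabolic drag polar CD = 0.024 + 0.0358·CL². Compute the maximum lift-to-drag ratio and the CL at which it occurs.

(L/D)max = 17.1, at CL = 0.819

For CD = CD0 + K·CL², (L/D)max occurs at CL* = √(CD0/K) and equals 1/(2√(K·CD0)).
(L/D)max = 1/(2√(0.0358 × 0.024)) = 1/(2 × 0.02931) = 17.1
CL* = √(0.024/0.0358) = 0.819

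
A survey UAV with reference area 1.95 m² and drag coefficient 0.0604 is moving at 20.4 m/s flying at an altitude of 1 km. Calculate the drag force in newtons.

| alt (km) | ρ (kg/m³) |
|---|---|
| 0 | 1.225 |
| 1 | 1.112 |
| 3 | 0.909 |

At 1 km, from the table: ρ = 1.112 kg/m³.
Dynamic pressure q = ½ρv² = ½ × 1.112 × 20.4² = 231.4 Pa.
D = q·S·CD = 231.4 × 1.95 × 0.0604 = 27.3 N

D = 27.3 N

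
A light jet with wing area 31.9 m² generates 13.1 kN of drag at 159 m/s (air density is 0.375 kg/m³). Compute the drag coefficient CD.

From D = ½ρv²S·CD, rearranging gives CD = 2D/(ρv²S).
CD = 2 × 13100 / (0.375 × 159² × 31.9) = 0.0866

CD = 0.0866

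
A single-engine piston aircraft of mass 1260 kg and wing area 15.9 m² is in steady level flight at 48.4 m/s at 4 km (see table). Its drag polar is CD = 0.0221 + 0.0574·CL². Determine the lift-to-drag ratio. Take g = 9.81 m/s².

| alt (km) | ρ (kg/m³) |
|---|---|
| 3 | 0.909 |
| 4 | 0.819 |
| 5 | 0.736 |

L/D = 13.6

At 4 km, from the table: ρ = 0.819 kg/m³.
In steady level flight, lift balances weight: W = mg = 1260 × 9.81 = 12361 N.
q = ½ρv² = ½ × 0.819 × 48.4² = 959.3 Pa.
Required CL = L/(qS) = 12361/(959.3·15.9) = 0.8104.
CD = 0.0221 + 0.0574 × 0.8104² = 0.0598.
L/D = CL/CD = 0.8104 / 0.0598 = 13.6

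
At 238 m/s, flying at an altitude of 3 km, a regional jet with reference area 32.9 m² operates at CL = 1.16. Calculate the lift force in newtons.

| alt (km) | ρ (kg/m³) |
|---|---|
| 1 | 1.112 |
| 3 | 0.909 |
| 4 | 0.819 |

At 3 km, from the table: ρ = 0.909 kg/m³.
L = ½ρv²S·CL = ½ × 0.909 × 238² × 32.9 × 1.16 = 9.83×10^5 N ≈ 983 kN

L = 9.83×10^5 N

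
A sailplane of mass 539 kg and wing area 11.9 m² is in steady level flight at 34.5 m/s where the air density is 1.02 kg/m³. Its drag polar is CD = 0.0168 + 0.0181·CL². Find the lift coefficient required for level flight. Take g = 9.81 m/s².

In steady level flight, lift balances weight: W = mg = 539 × 9.81 = 5287.6 N.
Dynamic pressure q = 0.5 × 1.02 × 34.5² = 607 Pa.
CL = W/(q·S) = 5287.6 / (607 × 11.9) = 0.732.

CL = 0.732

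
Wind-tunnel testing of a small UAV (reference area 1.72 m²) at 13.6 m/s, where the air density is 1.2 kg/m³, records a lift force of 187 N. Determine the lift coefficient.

From L = ½ρv²S·CL, rearranging gives CL = 2L/(ρv²S).
CL = 2 × 187 / (1.2 × 13.6² × 1.72) = 0.98

CL = 0.98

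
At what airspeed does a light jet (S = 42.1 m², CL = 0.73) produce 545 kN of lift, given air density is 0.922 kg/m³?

v = 196 m/s

L = ½ρv²S·CL ⇒ v = √(2L/(ρ·S·CL))
v = √(2 × 5.45×10^5 / (0.922 × 42.1 × 0.73)) = √38470 = 196 m/s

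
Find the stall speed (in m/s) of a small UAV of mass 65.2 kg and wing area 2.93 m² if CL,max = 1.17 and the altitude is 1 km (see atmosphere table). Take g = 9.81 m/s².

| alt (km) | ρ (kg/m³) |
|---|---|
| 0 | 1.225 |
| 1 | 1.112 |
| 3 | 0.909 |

At 1 km, from the table: ρ = 1.112 kg/m³.
Stall occurs when L = W at CL,max. W = mg = 65.2 × 9.81 = 639.6 N.
From L = ½ρV²S·CL,max = W: V_stall = √(2W/(ρSCL,max)) = √(2·639.6/(1.112·2.93·1.17))
V_stall = √335.6 = 18.3 m/s

V_stall = 18.3 m/s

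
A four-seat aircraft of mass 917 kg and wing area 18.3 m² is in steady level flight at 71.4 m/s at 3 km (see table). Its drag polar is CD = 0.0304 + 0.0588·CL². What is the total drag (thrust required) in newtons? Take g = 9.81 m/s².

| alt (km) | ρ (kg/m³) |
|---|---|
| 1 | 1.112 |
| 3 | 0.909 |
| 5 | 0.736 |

D = 1400 N

At 3 km, from the table: ρ = 0.909 kg/m³.
Weight W = mg = 917 × 9.81 = 8995.8 N; in level flight L = W.
q = ½ρv² = ½ × 0.909 × 71.4² = 2317 Pa.
CL = 2W/(ρv²S) = 2×8995.8/(0.909×71.4²×18.3) = 0.2122.
CD = 0.0304 + 0.0588 × 0.2122² = 0.03305.
D = q·S·CD = 2317 × 18.3 × 0.03305 = 1401 N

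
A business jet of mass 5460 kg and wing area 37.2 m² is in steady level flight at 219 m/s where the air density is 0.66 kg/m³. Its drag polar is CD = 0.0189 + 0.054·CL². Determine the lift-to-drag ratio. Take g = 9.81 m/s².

L/D = 4.7

In steady level flight, lift balances weight: W = mg = 5460 × 9.81 = 53563 N.
Dynamic pressure q = 0.5 × 0.66 × 219² = 15830 Pa.
Required CL = L/(qS) = 53563/(15830·37.2) = 0.09097.
CD = 0.0189 + 0.054 × 0.09097² = 0.01935.
L/D = CL/CD = 0.09097 / 0.01935 = 4.7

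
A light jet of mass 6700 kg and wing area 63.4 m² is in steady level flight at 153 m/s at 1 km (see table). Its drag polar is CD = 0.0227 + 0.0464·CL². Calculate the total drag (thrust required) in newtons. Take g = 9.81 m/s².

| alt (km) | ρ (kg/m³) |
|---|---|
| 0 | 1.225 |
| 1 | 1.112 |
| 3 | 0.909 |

D = 19000 N

At 1 km, from the table: ρ = 1.112 kg/m³.
Level flight ⇒ L = W = m·g = 6700 × 9.81 = 65727 N.
Dynamic pressure q = 0.5 × 1.112 × 153² = 13020 Pa.
CL = W/(q·S) = 65727 / (13020 × 63.4) = 0.07965.
CD = 0.0227 + 0.0464 × 0.07965² = 0.02299.
D = q·S·CD = 13020 × 63.4 × 0.02299 = 18970 N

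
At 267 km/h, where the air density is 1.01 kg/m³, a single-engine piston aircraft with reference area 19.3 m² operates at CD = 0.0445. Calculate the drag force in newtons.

D = 2390 N

Convert speed: v = 267 km/h ÷ 3.6 = 74.17 m/s.
Dynamic pressure q = ½ρv² = ½ × 1.01 × 74.17² = 2778 Pa.
D = q·S·CD = 2778 × 19.3 × 0.0445 = 2390 N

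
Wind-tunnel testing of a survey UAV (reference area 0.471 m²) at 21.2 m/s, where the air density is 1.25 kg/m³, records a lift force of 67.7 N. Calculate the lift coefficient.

CL = 0.512

From L = ½ρv²S·CL, rearranging gives CL = 2L/(ρv²S).
CL = 2 × 67.7 / (1.25 × 21.2² × 0.471) = 0.512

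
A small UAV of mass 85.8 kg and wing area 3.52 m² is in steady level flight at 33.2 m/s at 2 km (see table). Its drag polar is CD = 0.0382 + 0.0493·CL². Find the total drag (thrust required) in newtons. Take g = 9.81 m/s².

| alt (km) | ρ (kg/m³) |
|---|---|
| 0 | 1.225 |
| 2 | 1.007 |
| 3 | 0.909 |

At 2 km, from the table: ρ = 1.007 kg/m³.
Weight W = mg = 85.8 × 9.81 = 841.7 N; in level flight L = W.
Dynamic pressure q = 0.5 × 1.007 × 33.2² = 555 Pa.
Required CL = L/(qS) = 841.7/(555·3.52) = 0.4309.
CD = 0.0382 + 0.0493 × 0.4309² = 0.04735.
D = q·S·CD = 555 × 3.52 × 0.04735 = 92.5 N

D = 92.5 N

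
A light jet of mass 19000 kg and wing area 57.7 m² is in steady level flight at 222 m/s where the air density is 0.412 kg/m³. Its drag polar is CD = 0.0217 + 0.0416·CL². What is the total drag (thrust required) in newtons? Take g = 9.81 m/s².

D = 15200 N

In steady level flight, lift balances weight: W = mg = 19000 × 9.81 = 1.8639×10^5 N.
Dynamic pressure q = 0.5 × 0.412 × 222² = 10150 Pa.
CL = 2W/(ρv²S) = 2×1.8639×10^5/(0.412×222²×57.7) = 0.3182.
CD = 0.0217 + 0.0416 × 0.3182² = 0.02591.
D = q·S·CD = 10150 × 57.7 × 0.02591 = 15180 N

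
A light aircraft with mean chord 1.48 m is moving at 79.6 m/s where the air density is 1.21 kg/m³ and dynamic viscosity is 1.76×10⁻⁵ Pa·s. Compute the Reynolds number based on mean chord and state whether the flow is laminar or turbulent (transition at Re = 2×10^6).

Re = ρ·v·c/μ = 1.21 × 79.6 × 1.48 / (1.76×10⁻⁵) = 8.1×10^6
Since 8.1×10^6 > 2×10^6, the flow is turbulent.

Re = 8.1×10^6 (turbulent)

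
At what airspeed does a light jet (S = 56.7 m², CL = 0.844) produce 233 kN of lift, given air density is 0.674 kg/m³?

v = 120 m/s

L = ½ρv²S·CL ⇒ v = √(2L/(ρ·S·CL))
v = √(2 × 2.33×10^5 / (0.674 × 56.7 × 0.844)) = √14450 = 120 m/s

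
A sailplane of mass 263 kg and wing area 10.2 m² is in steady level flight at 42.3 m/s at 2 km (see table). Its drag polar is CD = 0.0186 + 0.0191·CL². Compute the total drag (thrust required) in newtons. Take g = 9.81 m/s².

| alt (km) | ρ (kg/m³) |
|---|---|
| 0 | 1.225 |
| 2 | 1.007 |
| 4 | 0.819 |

D = 185 N

At 2 km, from the table: ρ = 1.007 kg/m³.
Weight W = mg = 263 × 9.81 = 2580 N; in level flight L = W.
Dynamic pressure q = 0.5 × 1.007 × 42.3² = 900.9 Pa.
CL = W/(q·S) = 2580 / (900.9 × 10.2) = 0.2808.
CD = 0.0186 + 0.0191 × 0.2808² = 0.02011.
D = q·S·CD = 900.9 × 10.2 × 0.02011 = 184.8 N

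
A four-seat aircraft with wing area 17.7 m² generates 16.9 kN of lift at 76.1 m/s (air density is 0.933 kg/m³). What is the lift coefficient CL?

From L = ½ρv²S·CL, rearranging gives CL = 2L/(ρv²S).
CL = 2 × 16900 / (0.933 × 76.1² × 17.7) = 0.353

CL = 0.353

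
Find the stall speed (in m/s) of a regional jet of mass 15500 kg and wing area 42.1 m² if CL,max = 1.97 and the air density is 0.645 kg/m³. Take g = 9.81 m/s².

V_stall = 75.4 m/s

Weight W = mg = 15500 × 9.81 = 1.521×10^5 N.
V_stall = √(2W/(ρ·S·CL,max)) = √(2 × 1.521×10^5 / (0.645 × 42.1 × 1.97))
V_stall = √5685 = 75.4 m/s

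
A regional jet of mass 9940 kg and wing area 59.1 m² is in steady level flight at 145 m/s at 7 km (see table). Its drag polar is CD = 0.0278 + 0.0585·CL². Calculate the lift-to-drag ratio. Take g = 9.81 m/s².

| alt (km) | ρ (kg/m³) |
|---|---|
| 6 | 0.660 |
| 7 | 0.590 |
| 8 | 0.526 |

At 7 km, from the table: ρ = 0.590 kg/m³.
Level flight ⇒ L = W = m·g = 9940 × 9.81 = 97511 N.
q = ½ρv² = ½ × 0.59 × 145² = 6202 Pa.
CL = W/(q·S) = 97511 / (6202 × 59.1) = 0.266.
CD = 0.0278 + 0.0585 × 0.266² = 0.03194.
L/D = CL/CD = 0.266 / 0.03194 = 8.33

L/D = 8.33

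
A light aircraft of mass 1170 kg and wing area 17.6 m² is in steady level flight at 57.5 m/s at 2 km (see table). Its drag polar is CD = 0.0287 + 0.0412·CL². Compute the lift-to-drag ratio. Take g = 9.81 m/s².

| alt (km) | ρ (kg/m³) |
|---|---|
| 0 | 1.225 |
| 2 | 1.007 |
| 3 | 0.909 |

L/D = 11.2

At 2 km, from the table: ρ = 1.007 kg/m³.
Weight W = mg = 1170 × 9.81 = 11478 N; in level flight L = W.
Dynamic pressure q = 0.5 × 1.007 × 57.5² = 1665 Pa.
CL = W/(q·S) = 11478 / (1665 × 17.6) = 0.3917.
CD = 0.0287 + 0.0412 × 0.3917² = 0.03502.
L/D = CL/CD = 0.3917 / 0.03502 = 11.2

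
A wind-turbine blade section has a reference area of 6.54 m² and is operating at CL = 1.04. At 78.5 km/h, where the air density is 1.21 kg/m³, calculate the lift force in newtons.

L = 1960 N

Convert speed: v = 78.5 km/h ÷ 3.6 = 21.81 m/s.
L = ½ρv²S·CL = ½ × 1.21 × 21.81² × 6.54 × 1.04 = 1960 N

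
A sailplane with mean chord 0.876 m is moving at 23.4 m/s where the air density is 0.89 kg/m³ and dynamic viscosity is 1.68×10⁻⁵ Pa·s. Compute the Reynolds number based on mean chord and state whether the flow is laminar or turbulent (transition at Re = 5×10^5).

Re = ρ·v·c/μ = 0.89 × 23.4 × 0.876 / (1.68×10⁻⁵) = 1.09×10^6
Since 1.09×10^6 > 5×10^5, the flow is turbulent.

Re = 1.09×10^6 (turbulent)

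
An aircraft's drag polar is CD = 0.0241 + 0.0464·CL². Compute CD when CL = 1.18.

CD = 0.0887

CD = 0.0241 + 0.0464 × 1.18² = 0.0241 + 0.06461 = 0.0887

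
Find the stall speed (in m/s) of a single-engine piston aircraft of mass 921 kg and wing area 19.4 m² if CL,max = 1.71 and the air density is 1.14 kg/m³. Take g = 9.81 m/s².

V_stall = 21.9 m/s

Weight W = mg = 921 × 9.81 = 9035 N.
V_stall = √(2W/(ρ·S·CL,max)) = √(2 × 9035 / (1.14 × 19.4 × 1.71))
V_stall = √477.8 = 21.9 m/s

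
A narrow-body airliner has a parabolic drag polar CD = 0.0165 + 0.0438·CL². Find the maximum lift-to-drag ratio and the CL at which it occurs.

For CD = CD0 + K·CL², (L/D)max occurs at CL* = √(CD0/K) and equals 1/(2√(K·CD0)).
(L/D)max = 1/(2√(0.0438 × 0.0165)) = 1/(2 × 0.02688) = 18.6
CL* = √(0.0165/0.0438) = 0.614

(L/D)max = 18.6, at CL = 0.614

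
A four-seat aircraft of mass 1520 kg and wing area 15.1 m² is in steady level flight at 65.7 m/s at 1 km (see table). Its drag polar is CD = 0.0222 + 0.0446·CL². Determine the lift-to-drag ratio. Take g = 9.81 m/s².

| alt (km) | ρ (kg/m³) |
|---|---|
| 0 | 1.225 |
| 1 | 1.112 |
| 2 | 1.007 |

L/D = 13.8

At 1 km, from the table: ρ = 1.112 kg/m³.
In steady level flight, lift balances weight: W = mg = 1520 × 9.81 = 14911 N.
q = ½ρv² = ½ × 1.112 × 65.7² = 2400 Pa.
Required CL = L/(qS) = 14911/(2400·15.1) = 0.4115.
CD = 0.0222 + 0.0446 × 0.4115² = 0.02975.
L/D = CL/CD = 0.4115 / 0.02975 = 13.8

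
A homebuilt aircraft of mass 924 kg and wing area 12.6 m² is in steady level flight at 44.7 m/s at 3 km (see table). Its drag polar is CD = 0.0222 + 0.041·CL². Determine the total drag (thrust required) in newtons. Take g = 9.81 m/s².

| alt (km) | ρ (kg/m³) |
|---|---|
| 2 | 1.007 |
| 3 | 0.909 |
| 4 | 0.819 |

D = 548 N

At 3 km, from the table: ρ = 0.909 kg/m³.
Level flight ⇒ L = W = m·g = 924 × 9.81 = 9064.4 N.
Dynamic pressure q = 0.5 × 0.909 × 44.7² = 908.1 Pa.
Required CL = L/(qS) = 9064.4/(908.1·12.6) = 0.7922.
CD = 0.0222 + 0.041 × 0.7922² = 0.04793.
D = q·S·CD = 908.1 × 12.6 × 0.04793 = 548.4 N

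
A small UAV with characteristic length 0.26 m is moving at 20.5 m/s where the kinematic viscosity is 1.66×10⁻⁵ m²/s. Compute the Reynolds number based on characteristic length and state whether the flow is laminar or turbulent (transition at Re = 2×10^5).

Re = 3.21×10^5 (turbulent)

Re = v·c/ν = 20.5 × 0.26 / (1.66×10⁻⁵) = 3.21×10^5
Since 3.21×10^5 > 2×10^5, the flow is turbulent.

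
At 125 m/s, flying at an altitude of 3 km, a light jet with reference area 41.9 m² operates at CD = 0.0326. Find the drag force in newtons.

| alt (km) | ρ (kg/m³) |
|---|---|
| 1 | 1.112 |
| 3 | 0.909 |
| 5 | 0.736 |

D = 9700 N

At 3 km, from the table: ρ = 0.909 kg/m³.
Dynamic pressure q = ½ρv² = ½ × 0.909 × 125² = 7102 Pa.
D = q·S·CD = 7102 × 41.9 × 0.0326 = 9700 N ≈ 9.7 kN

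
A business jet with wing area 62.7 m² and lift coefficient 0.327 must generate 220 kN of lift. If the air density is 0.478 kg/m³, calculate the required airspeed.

v = 212 m/s

L = ½ρv²S·CL ⇒ v = √(2L/(ρ·S·CL))
v = √(2 × 2.2×10^5 / (0.478 × 62.7 × 0.327)) = √44900 = 212 m/s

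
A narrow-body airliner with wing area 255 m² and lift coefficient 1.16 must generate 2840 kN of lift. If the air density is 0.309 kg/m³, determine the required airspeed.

L = ½ρv²S·CL ⇒ v = √(2L/(ρ·S·CL))
v = √(2 × 2.84×10^6 / (0.309 × 255 × 1.16)) = √62140 = 249 m/s

v = 249 m/s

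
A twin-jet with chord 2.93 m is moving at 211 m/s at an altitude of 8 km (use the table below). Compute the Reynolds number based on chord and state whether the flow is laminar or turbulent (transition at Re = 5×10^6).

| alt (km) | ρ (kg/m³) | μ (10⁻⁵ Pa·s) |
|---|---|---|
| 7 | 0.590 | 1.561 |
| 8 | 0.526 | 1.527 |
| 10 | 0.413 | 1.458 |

At 8 km, from the table: ρ = 0.526 kg/m³, μ = 1.527×10⁻⁵ Pa·s.
Re = ρ·v·c/μ = 0.526 × 211 × 2.93 / (1.527×10⁻⁵) = 2.13×10^7
Since 2.13×10^7 > 5×10^6, the flow is turbulent.

Re = 2.13×10^7 (turbulent)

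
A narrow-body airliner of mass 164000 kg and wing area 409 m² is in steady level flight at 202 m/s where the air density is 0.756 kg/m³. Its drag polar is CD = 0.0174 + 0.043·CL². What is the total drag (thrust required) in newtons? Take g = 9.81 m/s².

In steady level flight, lift balances weight: W = mg = 164000 × 9.81 = 1.6088×10^6 N.
q = ½ρv² = ½ × 0.756 × 202² = 15420 Pa.
CL = W/(q·S) = 1.6088×10^6 / (15420 × 409) = 0.255.
CD = 0.0174 + 0.043 × 0.255² = 0.0202.
D = q·S·CD = 15420 × 409 × 0.0202 = 1.274×10^5 N

D = 1.27×10^5 N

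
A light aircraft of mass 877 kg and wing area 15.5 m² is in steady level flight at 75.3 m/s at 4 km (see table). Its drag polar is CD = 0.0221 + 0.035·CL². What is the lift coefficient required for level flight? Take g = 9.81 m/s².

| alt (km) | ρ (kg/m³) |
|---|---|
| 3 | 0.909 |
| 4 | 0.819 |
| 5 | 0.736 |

CL = 0.239

At 4 km, from the table: ρ = 0.819 kg/m³.
Level flight ⇒ L = W = m·g = 877 × 9.81 = 8603.4 N.
Dynamic pressure q = 0.5 × 0.819 × 75.3² = 2322 Pa.
CL = W/(q·S) = 8603.4 / (2322 × 15.5) = 0.2391.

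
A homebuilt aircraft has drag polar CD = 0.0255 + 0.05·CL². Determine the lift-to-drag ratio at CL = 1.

CD = 0.0255 + 0.05 × 1² = 0.0755
L/D = CL/CD = 1 / 0.0755 = 13.2

L/D = 13.2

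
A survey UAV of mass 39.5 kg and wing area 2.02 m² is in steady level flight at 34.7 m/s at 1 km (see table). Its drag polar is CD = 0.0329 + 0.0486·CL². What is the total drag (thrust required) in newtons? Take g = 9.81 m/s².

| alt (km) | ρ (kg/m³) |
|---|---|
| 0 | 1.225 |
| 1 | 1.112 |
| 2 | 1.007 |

At 1 km, from the table: ρ = 1.112 kg/m³.
In steady level flight, lift balances weight: W = mg = 39.5 × 9.81 = 387.5 N.
Dynamic pressure q = 0.5 × 1.112 × 34.7² = 669.5 Pa.
Required CL = L/(qS) = 387.5/(669.5·2.02) = 0.2865.
CD = 0.0329 + 0.0486 × 0.2865² = 0.03689.
D = q·S·CD = 669.5 × 2.02 × 0.03689 = 49.89 N

D = 49.9 N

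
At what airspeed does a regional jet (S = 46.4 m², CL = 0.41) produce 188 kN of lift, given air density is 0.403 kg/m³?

L = ½ρv²S·CL ⇒ v = √(2L/(ρ·S·CL))
v = √(2 × 1.88×10^5 / (0.403 × 46.4 × 0.41)) = √49040 = 221 m/s

v = 221 m/s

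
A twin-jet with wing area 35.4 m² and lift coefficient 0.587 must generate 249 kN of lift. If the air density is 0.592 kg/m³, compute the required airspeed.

v = 201 m/s

L = ½ρv²S·CL ⇒ v = √(2L/(ρ·S·CL))
v = √(2 × 2.49×10^5 / (0.592 × 35.4 × 0.587)) = √40480 = 201 m/s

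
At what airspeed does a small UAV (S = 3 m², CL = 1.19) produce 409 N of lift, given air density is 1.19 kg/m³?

L = ½ρv²S·CL ⇒ v = √(2L/(ρ·S·CL))
v = √(2 × 409 / (1.19 × 3 × 1.19)) = √192.5 = 13.9 m/s

v = 13.9 m/s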